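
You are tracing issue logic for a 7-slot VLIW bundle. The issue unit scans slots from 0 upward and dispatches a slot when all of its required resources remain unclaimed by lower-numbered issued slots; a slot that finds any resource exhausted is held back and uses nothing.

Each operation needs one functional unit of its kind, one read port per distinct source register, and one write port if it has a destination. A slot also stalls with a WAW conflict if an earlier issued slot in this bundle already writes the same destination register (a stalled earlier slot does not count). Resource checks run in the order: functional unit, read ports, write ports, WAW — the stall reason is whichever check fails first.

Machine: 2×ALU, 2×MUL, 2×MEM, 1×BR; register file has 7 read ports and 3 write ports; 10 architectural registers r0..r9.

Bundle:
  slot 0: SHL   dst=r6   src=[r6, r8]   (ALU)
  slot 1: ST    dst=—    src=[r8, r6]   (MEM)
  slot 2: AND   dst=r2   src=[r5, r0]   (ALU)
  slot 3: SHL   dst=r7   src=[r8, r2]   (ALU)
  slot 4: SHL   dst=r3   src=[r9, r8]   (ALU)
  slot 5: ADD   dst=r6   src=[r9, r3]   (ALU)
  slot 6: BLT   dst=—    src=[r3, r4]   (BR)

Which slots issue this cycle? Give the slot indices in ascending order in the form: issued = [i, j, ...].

#0 ALU src=r6,r8 dispatched  <A:1 Mu:2 Ld:2 B:1 rd:5 wr:2>
#1 MEM src=r8,r6 dispatched  <A:1 Mu:2 Ld:1 B:1 rd:3 wr:2>
#2 ALU src=r5,r0 dispatched  <A:0 Mu:2 Ld:1 B:1 rd:1 wr:1>
#3 ALU src=r8,r2 held:FU  <A:0 Mu:2 Ld:1 B:1 rd:1 wr:1>
#4 ALU src=r9,r8 held:FU  <A:0 Mu:2 Ld:1 B:1 rd:1 wr:1>
#5 ALU src=r9,r3 held:FU  <A:0 Mu:2 Ld:1 B:1 rd:1 wr:1>
#6 BR src=r3,r4 held:RD_PORT  <A:0 Mu:2 Ld:1 B:1 rd:1 wr:1>

issued = [0, 1, 2]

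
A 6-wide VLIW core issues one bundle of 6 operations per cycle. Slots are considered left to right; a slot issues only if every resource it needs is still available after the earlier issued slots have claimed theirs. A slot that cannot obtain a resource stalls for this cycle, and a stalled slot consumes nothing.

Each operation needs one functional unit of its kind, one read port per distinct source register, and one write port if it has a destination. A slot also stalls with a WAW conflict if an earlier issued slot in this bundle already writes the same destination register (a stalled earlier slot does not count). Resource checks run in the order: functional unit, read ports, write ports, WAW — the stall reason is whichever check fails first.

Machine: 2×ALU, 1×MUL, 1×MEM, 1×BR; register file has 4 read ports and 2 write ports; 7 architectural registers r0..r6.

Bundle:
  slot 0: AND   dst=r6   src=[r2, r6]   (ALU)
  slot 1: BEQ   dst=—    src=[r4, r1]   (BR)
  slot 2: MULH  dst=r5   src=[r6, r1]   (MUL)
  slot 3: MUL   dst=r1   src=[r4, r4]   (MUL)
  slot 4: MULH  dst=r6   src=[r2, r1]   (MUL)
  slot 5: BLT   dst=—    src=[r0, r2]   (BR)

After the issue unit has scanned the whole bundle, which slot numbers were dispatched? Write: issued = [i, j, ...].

issued = [0, 1]

[0] ALU needs rd=2 wr=1: ok; after: ALU=1 MUL=1 MEM=1 BR=1, R=2, W=1
[1] BR needs rd=2 wr=0: ok; after: ALU=1 MUL=1 MEM=1 BR=0, R=0, W=1
[2] MUL needs rd=2 wr=1: RD_PORT; after: ALU=1 MUL=1 MEM=1 BR=0, R=0, W=1
[3] MUL needs rd=1 wr=1: RD_PORT; after: ALU=1 MUL=1 MEM=1 BR=0, R=0, W=1
[4] MUL needs rd=2 wr=1: RD_PORT; after: ALU=1 MUL=1 MEM=1 BR=0, R=0, W=1
[5] BR needs rd=2 wr=0: FU; after: ALU=1 MUL=1 MEM=1 BR=0, R=0, W=1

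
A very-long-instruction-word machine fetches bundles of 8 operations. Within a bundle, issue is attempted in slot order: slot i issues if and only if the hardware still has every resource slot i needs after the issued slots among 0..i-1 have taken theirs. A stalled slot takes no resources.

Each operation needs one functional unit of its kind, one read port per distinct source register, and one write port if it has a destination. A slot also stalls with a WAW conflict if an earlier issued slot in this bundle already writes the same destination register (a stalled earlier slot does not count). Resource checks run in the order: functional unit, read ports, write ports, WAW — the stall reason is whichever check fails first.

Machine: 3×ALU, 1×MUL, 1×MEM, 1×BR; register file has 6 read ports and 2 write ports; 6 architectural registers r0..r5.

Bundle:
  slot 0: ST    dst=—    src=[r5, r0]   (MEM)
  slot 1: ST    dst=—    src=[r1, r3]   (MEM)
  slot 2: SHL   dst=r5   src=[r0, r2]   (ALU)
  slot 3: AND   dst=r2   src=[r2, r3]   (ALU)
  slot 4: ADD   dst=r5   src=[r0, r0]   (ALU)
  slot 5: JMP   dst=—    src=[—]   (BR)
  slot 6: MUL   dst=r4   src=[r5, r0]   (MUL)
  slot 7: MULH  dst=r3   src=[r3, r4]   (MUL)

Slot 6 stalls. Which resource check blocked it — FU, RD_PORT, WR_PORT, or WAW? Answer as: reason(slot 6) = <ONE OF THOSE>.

reason(slot 6) = RD_PORT

(0) want 1×MEM +2rd +0wr — yes → AL3|MU1|ME0|BR1|rd4|wr2
(1) want 1×MEM +2rd +0wr — FU → AL3|MU1|ME0|BR1|rd4|wr2
(2) want 1×ALU +2rd +1wr — yes → AL2|MU1|ME0|BR1|rd2|wr1
(3) want 1×ALU +2rd +1wr — yes → AL1|MU1|ME0|BR1|rd0|wr0
(4) want 1×ALU +1rd +1wr — RD_PORT → AL1|MU1|ME0|BR1|rd0|wr0
(5) want 1×BR +0rd +0wr — yes → AL1|MU1|ME0|BR0|rd0|wr0
(6) want 1×MUL +2rd +1wr — RD_PORT → AL1|MU1|ME0|BR0|rd0|wr0
(7) want 1×MUL +2rd +1wr — RD_PORT → AL1|MU1|ME0|BR0|rd0|wr0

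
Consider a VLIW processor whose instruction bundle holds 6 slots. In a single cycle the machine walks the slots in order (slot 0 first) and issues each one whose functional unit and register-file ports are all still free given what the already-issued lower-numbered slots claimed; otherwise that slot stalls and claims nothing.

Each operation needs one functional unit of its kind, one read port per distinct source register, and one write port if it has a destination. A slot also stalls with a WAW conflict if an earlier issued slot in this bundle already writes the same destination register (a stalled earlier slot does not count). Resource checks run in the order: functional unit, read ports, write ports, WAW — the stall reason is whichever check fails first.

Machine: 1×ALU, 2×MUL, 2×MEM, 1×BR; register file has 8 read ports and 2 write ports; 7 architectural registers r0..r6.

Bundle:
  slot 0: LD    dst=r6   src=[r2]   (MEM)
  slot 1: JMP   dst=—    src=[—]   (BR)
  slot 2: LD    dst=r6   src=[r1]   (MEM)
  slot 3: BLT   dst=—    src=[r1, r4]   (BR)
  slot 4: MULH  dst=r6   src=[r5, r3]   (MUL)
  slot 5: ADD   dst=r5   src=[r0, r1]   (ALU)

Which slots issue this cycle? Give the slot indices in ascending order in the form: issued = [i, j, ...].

[0] MEM needs rd=1 wr=1: ok; after: ALU=1 MUL=2 MEM=1 BR=1, R=7, W=1
[1] BR needs rd=0 wr=0: ok; after: ALU=1 MUL=2 MEM=1 BR=0, R=7, W=1
[2] MEM needs rd=1 wr=1: WAW; after: ALU=1 MUL=2 MEM=1 BR=0, R=7, W=1
[3] BR needs rd=2 wr=0: FU; after: ALU=1 MUL=2 MEM=1 BR=0, R=7, W=1
[4] MUL needs rd=2 wr=1: WAW; after: ALU=1 MUL=2 MEM=1 BR=0, R=7, W=1
[5] ALU needs rd=2 wr=1: ok; after: ALU=0 MUL=2 MEM=1 BR=0, R=5, W=0

issued = [0, 1, 5]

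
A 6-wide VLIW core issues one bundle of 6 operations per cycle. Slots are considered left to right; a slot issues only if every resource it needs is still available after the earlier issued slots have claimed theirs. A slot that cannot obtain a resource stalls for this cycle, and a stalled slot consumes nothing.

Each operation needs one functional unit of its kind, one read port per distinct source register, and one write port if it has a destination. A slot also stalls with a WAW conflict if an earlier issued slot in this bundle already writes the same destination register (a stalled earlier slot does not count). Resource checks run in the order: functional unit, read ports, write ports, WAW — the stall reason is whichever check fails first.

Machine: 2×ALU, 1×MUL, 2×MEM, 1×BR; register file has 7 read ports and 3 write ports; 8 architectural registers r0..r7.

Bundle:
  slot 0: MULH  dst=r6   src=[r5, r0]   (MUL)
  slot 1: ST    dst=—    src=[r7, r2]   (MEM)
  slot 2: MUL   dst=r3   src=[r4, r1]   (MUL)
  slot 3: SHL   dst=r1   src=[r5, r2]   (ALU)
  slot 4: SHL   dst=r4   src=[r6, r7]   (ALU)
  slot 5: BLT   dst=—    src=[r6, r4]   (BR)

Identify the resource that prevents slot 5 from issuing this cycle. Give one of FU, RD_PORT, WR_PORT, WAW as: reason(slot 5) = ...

reason(slot 5) = RD_PORT

[0] MUL needs rd=2 wr=1: ok; after: ALU=2 MUL=0 MEM=2 BR=1, R=5, W=2
[1] MEM needs rd=2 wr=0: ok; after: ALU=2 MUL=0 MEM=1 BR=1, R=3, W=2
[2] MUL needs rd=2 wr=1: FU; after: ALU=2 MUL=0 MEM=1 BR=1, R=3, W=2
[3] ALU needs rd=2 wr=1: ok; after: ALU=1 MUL=0 MEM=1 BR=1, R=1, W=1
[4] ALU needs rd=2 wr=1: RD_PORT; after: ALU=1 MUL=0 MEM=1 BR=1, R=1, W=1
[5] BR needs rd=2 wr=0: RD_PORT; after: ALU=1 MUL=0 MEM=1 BR=1, R=1, W=1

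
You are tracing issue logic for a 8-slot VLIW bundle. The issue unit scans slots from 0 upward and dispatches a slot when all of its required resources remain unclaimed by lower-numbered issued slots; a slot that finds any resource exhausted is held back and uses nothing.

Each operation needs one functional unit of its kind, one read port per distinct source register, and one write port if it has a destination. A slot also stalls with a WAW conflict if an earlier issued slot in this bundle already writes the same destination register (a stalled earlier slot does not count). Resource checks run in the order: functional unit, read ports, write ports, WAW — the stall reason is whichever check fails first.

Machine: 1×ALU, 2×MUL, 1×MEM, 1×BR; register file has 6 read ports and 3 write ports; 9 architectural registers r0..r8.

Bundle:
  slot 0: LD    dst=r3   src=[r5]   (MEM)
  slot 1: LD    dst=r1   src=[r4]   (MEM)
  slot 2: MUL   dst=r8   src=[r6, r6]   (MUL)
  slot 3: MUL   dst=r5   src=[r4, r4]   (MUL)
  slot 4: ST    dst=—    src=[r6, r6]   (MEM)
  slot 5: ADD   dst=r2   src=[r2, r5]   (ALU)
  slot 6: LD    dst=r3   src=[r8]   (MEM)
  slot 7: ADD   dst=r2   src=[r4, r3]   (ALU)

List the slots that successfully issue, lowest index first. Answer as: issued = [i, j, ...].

  0. MEM→r3 ⇒ go  {1A/2Mu/0Ld/1B | 5r 2w}
  1. MEM→r1 ⇒ no(FU)  {1A/2Mu/0Ld/1B | 5r 2w}
  2. MUL→r8 ⇒ go  {1A/1Mu/0Ld/1B | 4r 1w}
  3. MUL→r5 ⇒ go  {1A/0Mu/0Ld/1B | 3r 0w}
  4. MEM ⇒ no(FU)  {1A/0Mu/0Ld/1B | 3r 0w}
  5. ALU→r2 ⇒ no(WR_PORT)  {1A/0Mu/0Ld/1B | 3r 0w}
  6. MEM→r3 ⇒ no(FU)  {1A/0Mu/0Ld/1B | 3r 0w}
  7. ALU→r2 ⇒ no(WR_PORT)  {1A/0Mu/0Ld/1B | 3r 0w}

issued = [0, 2, 3]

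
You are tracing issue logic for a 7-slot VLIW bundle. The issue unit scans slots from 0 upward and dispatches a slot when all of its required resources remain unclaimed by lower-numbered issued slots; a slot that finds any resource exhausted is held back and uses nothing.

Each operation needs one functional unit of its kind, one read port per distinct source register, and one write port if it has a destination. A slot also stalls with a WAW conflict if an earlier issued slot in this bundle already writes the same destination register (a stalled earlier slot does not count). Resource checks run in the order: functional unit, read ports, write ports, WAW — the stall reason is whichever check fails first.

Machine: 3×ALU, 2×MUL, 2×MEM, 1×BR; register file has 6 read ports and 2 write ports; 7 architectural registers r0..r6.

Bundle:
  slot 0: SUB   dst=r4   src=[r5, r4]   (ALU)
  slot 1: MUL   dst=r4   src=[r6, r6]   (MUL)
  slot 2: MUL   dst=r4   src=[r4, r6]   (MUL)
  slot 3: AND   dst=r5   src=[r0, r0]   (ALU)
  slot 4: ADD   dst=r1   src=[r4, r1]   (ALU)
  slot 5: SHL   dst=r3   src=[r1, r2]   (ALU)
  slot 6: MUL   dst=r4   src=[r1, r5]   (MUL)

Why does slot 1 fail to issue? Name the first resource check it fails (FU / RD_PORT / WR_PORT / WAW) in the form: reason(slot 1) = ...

reason(slot 1) = WAW

(0) want 1×ALU +2rd +1wr — yes → AL2|MU2|ME2|BR1|rd4|wr1
(1) want 1×MUL +1rd +1wr — WAW → AL2|MU2|ME2|BR1|rd4|wr1
(2) want 1×MUL +2rd +1wr — WAW → AL2|MU2|ME2|BR1|rd4|wr1
(3) want 1×ALU +1rd +1wr — yes → AL1|MU2|ME2|BR1|rd3|wr0
(4) want 1×ALU +2rd +1wr — WR_PORT → AL1|MU2|ME2|BR1|rd3|wr0
(5) want 1×ALU +2rd +1wr — WR_PORT → AL1|MU2|ME2|BR1|rd3|wr0
(6) want 1×MUL +2rd +1wr — WR_PORT → AL1|MU2|ME2|BR1|rd3|wr0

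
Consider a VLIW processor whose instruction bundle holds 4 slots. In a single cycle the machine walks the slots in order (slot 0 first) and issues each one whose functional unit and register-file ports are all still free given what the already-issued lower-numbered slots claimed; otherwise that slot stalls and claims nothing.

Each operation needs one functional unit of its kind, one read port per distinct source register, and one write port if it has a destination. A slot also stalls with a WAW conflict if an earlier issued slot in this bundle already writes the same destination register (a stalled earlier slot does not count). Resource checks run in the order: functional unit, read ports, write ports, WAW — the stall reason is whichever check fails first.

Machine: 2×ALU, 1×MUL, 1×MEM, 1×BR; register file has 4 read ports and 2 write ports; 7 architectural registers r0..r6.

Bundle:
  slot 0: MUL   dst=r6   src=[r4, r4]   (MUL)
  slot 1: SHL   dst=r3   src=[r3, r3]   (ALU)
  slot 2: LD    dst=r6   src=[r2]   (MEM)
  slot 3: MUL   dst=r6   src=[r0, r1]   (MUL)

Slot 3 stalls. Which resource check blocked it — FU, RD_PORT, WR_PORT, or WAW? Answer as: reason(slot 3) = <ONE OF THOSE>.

[0] MUL needs rd=1 wr=1: ok; after: ALU=2 MUL=0 MEM=1 BR=1, R=3, W=1
[1] ALU needs rd=1 wr=1: ok; after: ALU=1 MUL=0 MEM=1 BR=1, R=2, W=0
[2] MEM needs rd=1 wr=1: WR_PORT; after: ALU=1 MUL=0 MEM=1 BR=1, R=2, W=0
[3] MUL needs rd=2 wr=1: FU; after: ALU=1 MUL=0 MEM=1 BR=1, R=2, W=0

reason(slot 3) = FU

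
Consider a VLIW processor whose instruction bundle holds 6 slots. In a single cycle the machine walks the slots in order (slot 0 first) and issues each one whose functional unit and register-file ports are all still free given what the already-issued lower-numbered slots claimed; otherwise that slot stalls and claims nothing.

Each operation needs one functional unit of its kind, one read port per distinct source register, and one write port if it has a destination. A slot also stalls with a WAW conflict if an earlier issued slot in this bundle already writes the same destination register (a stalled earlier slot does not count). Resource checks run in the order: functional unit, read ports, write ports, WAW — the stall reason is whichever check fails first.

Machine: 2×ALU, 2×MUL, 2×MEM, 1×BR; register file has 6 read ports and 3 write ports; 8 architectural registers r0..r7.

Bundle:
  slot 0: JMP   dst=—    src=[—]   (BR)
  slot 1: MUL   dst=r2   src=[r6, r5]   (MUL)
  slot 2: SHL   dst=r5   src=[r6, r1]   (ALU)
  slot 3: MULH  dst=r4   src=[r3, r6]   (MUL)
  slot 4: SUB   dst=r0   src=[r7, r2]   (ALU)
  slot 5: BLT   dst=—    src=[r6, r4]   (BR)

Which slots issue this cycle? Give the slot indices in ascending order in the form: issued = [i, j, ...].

issued = [0, 1, 2, 3]

[0] BR needs rd=0 wr=0: ok; after: ALU=2 MUL=2 MEM=2 BR=0, R=6, W=3
[1] MUL needs rd=2 wr=1: ok; after: ALU=2 MUL=1 MEM=2 BR=0, R=4, W=2
[2] ALU needs rd=2 wr=1: ok; after: ALU=1 MUL=1 MEM=2 BR=0, R=2, W=1
[3] MUL needs rd=2 wr=1: ok; after: ALU=1 MUL=0 MEM=2 BR=0, R=0, W=0
[4] ALU needs rd=2 wr=1: RD_PORT; after: ALU=1 MUL=0 MEM=2 BR=0, R=0, W=0
[5] BR needs rd=2 wr=0: FU; after: ALU=1 MUL=0 MEM=2 BR=0, R=0, W=0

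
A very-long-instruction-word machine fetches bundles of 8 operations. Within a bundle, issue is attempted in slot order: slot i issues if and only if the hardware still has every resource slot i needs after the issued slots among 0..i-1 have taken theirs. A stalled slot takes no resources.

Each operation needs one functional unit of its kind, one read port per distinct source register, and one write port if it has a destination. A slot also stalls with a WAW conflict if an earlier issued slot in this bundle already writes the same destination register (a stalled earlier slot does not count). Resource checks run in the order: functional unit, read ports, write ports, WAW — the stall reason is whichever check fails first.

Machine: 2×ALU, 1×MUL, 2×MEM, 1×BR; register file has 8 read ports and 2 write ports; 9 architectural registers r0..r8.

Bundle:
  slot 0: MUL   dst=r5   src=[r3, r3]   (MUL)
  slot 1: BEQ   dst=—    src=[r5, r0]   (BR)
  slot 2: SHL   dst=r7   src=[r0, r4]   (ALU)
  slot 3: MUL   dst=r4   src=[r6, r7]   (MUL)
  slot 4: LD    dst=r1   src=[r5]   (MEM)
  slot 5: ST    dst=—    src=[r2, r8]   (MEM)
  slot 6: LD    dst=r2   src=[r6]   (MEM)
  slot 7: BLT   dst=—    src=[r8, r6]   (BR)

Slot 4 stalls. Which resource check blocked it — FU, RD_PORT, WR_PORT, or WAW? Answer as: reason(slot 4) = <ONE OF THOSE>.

reason(slot 4) = WR_PORT

  0. MUL→r5 ⇒ go  {2A/0Mu/2Ld/1B | 7r 1w}
  1. BR ⇒ go  {2A/0Mu/2Ld/0B | 5r 1w}
  2. ALU→r7 ⇒ go  {1A/0Mu/2Ld/0B | 3r 0w}
  3. MUL→r4 ⇒ no(FU)  {1A/0Mu/2Ld/0B | 3r 0w}
  4. MEM→r1 ⇒ no(WR_PORT)  {1A/0Mu/2Ld/0B | 3r 0w}
  5. MEM ⇒ go  {1A/0Mu/1Ld/0B | 1r 0w}
  6. MEM→r2 ⇒ no(WR_PORT)  {1A/0Mu/1Ld/0B | 1r 0w}
  7. BR ⇒ no(FU)  {1A/0Mu/1Ld/0B | 1r 0w}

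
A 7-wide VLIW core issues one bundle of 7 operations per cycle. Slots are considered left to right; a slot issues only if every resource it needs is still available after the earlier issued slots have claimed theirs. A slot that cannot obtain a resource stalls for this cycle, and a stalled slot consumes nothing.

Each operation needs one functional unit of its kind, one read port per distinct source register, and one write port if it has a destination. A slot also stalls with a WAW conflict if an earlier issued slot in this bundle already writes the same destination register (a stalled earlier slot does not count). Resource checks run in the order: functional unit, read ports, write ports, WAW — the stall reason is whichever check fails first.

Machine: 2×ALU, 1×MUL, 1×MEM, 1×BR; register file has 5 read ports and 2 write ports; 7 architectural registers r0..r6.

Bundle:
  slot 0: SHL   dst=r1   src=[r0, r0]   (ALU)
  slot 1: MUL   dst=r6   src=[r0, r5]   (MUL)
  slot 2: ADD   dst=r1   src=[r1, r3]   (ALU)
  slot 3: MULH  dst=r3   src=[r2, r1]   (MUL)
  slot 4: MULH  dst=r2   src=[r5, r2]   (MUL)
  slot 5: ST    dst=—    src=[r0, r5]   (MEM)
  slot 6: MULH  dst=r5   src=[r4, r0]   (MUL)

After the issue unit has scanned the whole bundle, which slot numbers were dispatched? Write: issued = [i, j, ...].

issued = [0, 1, 5]

#0 ALU src=r0,r0 dispatched  <A:1 Mu:1 Ld:1 B:1 rd:4 wr:1>
#1 MUL src=r0,r5 dispatched  <A:1 Mu:0 Ld:1 B:1 rd:2 wr:0>
#2 ALU src=r1,r3 held:WR_PORT  <A:1 Mu:0 Ld:1 B:1 rd:2 wr:0>
#3 MUL src=r2,r1 held:FU  <A:1 Mu:0 Ld:1 B:1 rd:2 wr:0>
#4 MUL src=r5,r2 held:FU  <A:1 Mu:0 Ld:1 B:1 rd:2 wr:0>
#5 MEM src=r0,r5 dispatched  <A:1 Mu:0 Ld:0 B:1 rd:0 wr:0>
#6 MUL src=r4,r0 held:FU  <A:1 Mu:0 Ld:0 B:1 rd:0 wr:0>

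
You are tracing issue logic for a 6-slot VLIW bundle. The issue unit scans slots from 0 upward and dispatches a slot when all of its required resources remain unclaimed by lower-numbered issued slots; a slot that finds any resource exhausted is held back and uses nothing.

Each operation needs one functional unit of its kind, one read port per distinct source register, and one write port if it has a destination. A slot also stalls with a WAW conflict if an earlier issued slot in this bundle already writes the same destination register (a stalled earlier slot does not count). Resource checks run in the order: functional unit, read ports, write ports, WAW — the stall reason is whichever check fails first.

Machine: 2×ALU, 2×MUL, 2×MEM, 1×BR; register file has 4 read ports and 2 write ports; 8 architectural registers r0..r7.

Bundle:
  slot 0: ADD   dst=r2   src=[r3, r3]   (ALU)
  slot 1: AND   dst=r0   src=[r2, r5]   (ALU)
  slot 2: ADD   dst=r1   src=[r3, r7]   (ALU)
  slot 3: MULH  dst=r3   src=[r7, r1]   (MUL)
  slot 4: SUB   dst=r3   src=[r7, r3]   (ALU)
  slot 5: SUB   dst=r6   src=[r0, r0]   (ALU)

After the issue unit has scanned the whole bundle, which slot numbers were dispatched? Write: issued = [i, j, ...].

issued = [0, 1]

[0] ALU needs rd=1 wr=1: ok; after: ALU=1 MUL=2 MEM=2 BR=1, R=3, W=1
[1] ALU needs rd=2 wr=1: ok; after: ALU=0 MUL=2 MEM=2 BR=1, R=1, W=0
[2] ALU needs rd=2 wr=1: FU; after: ALU=0 MUL=2 MEM=2 BR=1, R=1, W=0
[3] MUL needs rd=2 wr=1: RD_PORT; after: ALU=0 MUL=2 MEM=2 BR=1, R=1, W=0
[4] ALU needs rd=2 wr=1: FU; after: ALU=0 MUL=2 MEM=2 BR=1, R=1, W=0
[5] ALU needs rd=1 wr=1: FU; after: ALU=0 MUL=2 MEM=2 BR=1, R=1, W=0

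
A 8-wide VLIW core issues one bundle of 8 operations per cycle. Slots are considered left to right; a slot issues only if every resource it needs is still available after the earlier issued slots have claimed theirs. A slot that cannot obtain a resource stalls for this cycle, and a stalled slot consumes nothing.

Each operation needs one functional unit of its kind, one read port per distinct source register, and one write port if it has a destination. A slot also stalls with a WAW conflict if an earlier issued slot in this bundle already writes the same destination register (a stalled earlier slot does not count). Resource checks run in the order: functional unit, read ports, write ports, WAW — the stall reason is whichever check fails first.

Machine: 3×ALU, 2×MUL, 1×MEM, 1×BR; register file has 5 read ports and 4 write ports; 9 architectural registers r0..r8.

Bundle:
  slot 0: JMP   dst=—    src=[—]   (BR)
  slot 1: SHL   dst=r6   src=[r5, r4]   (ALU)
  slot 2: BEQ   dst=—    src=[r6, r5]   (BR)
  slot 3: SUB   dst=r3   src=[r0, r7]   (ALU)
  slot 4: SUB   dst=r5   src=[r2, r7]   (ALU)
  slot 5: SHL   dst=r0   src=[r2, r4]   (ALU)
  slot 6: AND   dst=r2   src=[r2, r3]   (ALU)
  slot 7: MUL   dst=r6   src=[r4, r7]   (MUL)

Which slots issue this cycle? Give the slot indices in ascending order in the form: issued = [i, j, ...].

issued = [0, 1, 3]

#0 BR src=- dispatched  <A:3 Mu:2 Ld:1 B:0 rd:5 wr:4>
#1 ALU src=r5,r4 dispatched  <A:2 Mu:2 Ld:1 B:0 rd:3 wr:3>
#2 BR src=r6,r5 held:FU  <A:2 Mu:2 Ld:1 B:0 rd:3 wr:3>
#3 ALU src=r0,r7 dispatched  <A:1 Mu:2 Ld:1 B:0 rd:1 wr:2>
#4 ALU src=r2,r7 held:RD_PORT  <A:1 Mu:2 Ld:1 B:0 rd:1 wr:2>
#5 ALU src=r2,r4 held:RD_PORT  <A:1 Mu:2 Ld:1 B:0 rd:1 wr:2>
#6 ALU src=r2,r3 held:RD_PORT  <A:1 Mu:2 Ld:1 B:0 rd:1 wr:2>
#7 MUL src=r4,r7 held:RD_PORT  <A:1 Mu:2 Ld:1 B:0 rd:1 wr:2>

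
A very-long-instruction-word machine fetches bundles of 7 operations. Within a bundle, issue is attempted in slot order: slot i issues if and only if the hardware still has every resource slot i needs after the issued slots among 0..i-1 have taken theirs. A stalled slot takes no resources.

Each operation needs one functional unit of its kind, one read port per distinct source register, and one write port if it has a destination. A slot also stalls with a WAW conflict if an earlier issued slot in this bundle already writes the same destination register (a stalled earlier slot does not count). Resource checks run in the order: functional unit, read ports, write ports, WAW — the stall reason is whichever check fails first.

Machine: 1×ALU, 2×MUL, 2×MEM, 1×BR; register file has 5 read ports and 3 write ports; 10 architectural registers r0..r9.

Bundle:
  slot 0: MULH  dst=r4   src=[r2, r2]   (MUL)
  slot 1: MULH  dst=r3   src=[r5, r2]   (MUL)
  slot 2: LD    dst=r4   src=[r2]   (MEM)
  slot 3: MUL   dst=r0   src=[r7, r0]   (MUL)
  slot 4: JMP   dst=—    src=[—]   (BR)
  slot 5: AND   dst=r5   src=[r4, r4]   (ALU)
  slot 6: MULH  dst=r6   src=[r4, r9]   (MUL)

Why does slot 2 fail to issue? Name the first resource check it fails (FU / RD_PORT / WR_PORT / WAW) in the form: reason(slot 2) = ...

  0. MUL→r4 ⇒ go  {1A/1Mu/2Ld/1B | 4r 2w}
  1. MUL→r3 ⇒ go  {1A/0Mu/2Ld/1B | 2r 1w}
  2. MEM→r4 ⇒ no(WAW)  {1A/0Mu/2Ld/1B | 2r 1w}
  3. MUL→r0 ⇒ no(FU)  {1A/0Mu/2Ld/1B | 2r 1w}
  4. BR ⇒ go  {1A/0Mu/2Ld/0B | 2r 1w}
  5. ALU→r5 ⇒ go  {0A/0Mu/2Ld/0B | 1r 0w}
  6. MUL→r6 ⇒ no(FU)  {0A/0Mu/2Ld/0B | 1r 0w}

reason(slot 2) = WAW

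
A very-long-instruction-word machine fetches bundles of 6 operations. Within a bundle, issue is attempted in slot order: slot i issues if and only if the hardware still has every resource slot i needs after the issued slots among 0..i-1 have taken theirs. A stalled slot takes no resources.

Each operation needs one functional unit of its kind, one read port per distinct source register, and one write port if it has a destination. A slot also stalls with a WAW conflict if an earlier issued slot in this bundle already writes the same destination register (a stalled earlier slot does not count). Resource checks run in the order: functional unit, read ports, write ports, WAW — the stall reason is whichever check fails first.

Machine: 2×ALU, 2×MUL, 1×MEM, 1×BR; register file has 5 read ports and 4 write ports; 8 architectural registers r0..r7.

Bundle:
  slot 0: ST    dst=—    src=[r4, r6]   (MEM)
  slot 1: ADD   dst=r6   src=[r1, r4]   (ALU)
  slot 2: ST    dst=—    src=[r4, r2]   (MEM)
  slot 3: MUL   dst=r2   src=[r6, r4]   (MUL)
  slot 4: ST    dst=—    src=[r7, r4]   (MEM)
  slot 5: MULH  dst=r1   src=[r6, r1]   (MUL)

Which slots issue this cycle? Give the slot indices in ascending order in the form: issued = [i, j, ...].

issued = [0, 1]

  0. MEM ⇒ go  {2A/2Mu/0Ld/1B | 3r 4w}
  1. ALU→r6 ⇒ go  {1A/2Mu/0Ld/1B | 1r 3w}
  2. MEM ⇒ no(FU)  {1A/2Mu/0Ld/1B | 1r 3w}
  3. MUL→r2 ⇒ no(RD_PORT)  {1A/2Mu/0Ld/1B | 1r 3w}
  4. MEM ⇒ no(FU)  {1A/2Mu/0Ld/1B | 1r 3w}
  5. MUL→r1 ⇒ no(RD_PORT)  {1A/2Mu/0Ld/1B | 1r 3w}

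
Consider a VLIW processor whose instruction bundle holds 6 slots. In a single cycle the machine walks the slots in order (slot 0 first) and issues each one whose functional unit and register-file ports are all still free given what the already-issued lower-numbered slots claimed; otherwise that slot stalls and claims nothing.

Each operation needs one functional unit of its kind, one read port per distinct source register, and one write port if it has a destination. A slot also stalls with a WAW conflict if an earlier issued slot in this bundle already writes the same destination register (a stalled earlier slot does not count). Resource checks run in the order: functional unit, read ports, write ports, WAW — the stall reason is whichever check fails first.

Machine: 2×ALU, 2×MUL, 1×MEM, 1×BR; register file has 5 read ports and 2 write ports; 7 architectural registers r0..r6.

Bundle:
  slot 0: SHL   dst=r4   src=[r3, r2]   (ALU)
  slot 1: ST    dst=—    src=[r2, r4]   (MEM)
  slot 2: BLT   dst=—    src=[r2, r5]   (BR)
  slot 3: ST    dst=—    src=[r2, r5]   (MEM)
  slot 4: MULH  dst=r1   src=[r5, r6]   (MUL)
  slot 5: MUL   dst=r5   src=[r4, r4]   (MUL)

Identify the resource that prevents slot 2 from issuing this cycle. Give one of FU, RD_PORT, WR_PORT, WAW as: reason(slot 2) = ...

  0. ALU→r4 ⇒ go  {1A/2Mu/1Ld/1B | 3r 1w}
  1. MEM ⇒ go  {1A/2Mu/0Ld/1B | 1r 1w}
  2. BR ⇒ no(RD_PORT)  {1A/2Mu/0Ld/1B | 1r 1w}
  3. MEM ⇒ no(FU)  {1A/2Mu/0Ld/1B | 1r 1w}
  4. MUL→r1 ⇒ no(RD_PORT)  {1A/2Mu/0Ld/1B | 1r 1w}
  5. MUL→r5 ⇒ go  {1A/1Mu/0Ld/1B | 0r 0w}

reason(slot 2) = RD_PORT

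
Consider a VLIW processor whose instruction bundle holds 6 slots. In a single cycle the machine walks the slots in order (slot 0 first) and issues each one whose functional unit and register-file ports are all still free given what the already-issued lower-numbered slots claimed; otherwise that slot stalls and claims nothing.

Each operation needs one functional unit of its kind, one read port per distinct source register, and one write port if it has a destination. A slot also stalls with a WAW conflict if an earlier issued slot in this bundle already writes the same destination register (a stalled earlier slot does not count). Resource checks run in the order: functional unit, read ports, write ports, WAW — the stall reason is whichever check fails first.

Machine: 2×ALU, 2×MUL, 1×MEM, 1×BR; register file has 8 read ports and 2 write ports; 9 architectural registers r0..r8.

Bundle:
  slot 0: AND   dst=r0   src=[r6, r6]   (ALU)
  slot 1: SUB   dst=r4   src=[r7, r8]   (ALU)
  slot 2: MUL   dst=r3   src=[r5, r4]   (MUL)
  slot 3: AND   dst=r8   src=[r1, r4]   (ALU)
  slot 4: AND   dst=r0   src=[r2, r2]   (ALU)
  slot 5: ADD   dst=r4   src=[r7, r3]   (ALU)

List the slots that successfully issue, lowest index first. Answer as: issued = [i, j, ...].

issued = [0, 1]

[0] ALU needs rd=1 wr=1: ok; after: ALU=1 MUL=2 MEM=1 BR=1, R=7, W=1
[1] ALU needs rd=2 wr=1: ok; after: ALU=0 MUL=2 MEM=1 BR=1, R=5, W=0
[2] MUL needs rd=2 wr=1: WR_PORT; after: ALU=0 MUL=2 MEM=1 BR=1, R=5, W=0
[3] ALU needs rd=2 wr=1: FU; after: ALU=0 MUL=2 MEM=1 BR=1, R=5, W=0
[4] ALU needs rd=1 wr=1: FU; after: ALU=0 MUL=2 MEM=1 BR=1, R=5, W=0
[5] ALU needs rd=2 wr=1: FU; after: ALU=0 MUL=2 MEM=1 BR=1, R=5, W=0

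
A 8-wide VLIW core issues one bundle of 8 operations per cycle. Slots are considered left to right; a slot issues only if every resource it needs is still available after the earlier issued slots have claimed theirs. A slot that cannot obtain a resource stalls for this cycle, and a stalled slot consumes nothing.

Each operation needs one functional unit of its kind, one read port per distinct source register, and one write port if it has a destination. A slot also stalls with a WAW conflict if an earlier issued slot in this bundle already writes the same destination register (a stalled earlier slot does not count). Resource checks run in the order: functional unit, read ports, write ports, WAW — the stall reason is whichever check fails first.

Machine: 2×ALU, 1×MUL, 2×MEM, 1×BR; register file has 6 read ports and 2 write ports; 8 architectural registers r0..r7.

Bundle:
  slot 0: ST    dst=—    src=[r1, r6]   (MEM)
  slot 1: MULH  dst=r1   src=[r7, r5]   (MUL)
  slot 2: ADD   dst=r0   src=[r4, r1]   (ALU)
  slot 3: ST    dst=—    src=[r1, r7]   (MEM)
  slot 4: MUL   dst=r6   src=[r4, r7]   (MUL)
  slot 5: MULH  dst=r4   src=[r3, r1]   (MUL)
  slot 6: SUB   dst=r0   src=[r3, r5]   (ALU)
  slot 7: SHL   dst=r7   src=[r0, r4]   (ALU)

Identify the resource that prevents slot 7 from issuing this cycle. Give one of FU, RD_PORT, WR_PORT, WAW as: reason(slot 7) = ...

reason(slot 7) = RD_PORT

(0) want 1×MEM +2rd +0wr — yes → AL2|MU1|ME1|BR1|rd4|wr2
(1) want 1×MUL +2rd +1wr — yes → AL2|MU0|ME1|BR1|rd2|wr1
(2) want 1×ALU +2rd +1wr — yes → AL1|MU0|ME1|BR1|rd0|wr0
(3) want 1×MEM +2rd +0wr — RD_PORT → AL1|MU0|ME1|BR1|rd0|wr0
(4) want 1×MUL +2rd +1wr — FU → AL1|MU0|ME1|BR1|rd0|wr0
(5) want 1×MUL +2rd +1wr — FU → AL1|MU0|ME1|BR1|rd0|wr0
(6) want 1×ALU +2rd +1wr — RD_PORT → AL1|MU0|ME1|BR1|rd0|wr0
(7) want 1×ALU +2rd +1wr — RD_PORT → AL1|MU0|ME1|BR1|rd0|wr0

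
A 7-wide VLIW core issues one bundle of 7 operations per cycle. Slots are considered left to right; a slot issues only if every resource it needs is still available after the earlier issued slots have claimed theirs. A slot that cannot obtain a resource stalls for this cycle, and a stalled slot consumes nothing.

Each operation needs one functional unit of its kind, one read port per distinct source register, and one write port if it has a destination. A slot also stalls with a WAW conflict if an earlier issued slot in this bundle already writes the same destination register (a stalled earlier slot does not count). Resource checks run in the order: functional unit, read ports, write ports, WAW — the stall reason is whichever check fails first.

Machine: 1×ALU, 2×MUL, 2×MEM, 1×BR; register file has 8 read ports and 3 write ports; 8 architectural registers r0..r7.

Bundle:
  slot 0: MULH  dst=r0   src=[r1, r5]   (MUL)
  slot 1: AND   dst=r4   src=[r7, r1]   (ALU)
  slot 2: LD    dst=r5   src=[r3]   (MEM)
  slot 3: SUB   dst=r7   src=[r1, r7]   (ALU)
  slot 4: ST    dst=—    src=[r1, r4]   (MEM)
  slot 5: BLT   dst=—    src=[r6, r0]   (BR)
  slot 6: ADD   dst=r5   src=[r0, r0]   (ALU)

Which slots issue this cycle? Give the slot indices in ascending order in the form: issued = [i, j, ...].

issued = [0, 1, 2, 4]

  0. MUL→r0 ⇒ go  {1A/1Mu/2Ld/1B | 6r 2w}
  1. ALU→r4 ⇒ go  {0A/1Mu/2Ld/1B | 4r 1w}
  2. MEM→r5 ⇒ go  {0A/1Mu/1Ld/1B | 3r 0w}
  3. ALU→r7 ⇒ no(FU)  {0A/1Mu/1Ld/1B | 3r 0w}
  4. MEM ⇒ go  {0A/1Mu/0Ld/1B | 1r 0w}
  5. BR ⇒ no(RD_PORT)  {0A/1Mu/0Ld/1B | 1r 0w}
  6. ALU→r5 ⇒ no(FU)  {0A/1Mu/0Ld/1B | 1r 0w}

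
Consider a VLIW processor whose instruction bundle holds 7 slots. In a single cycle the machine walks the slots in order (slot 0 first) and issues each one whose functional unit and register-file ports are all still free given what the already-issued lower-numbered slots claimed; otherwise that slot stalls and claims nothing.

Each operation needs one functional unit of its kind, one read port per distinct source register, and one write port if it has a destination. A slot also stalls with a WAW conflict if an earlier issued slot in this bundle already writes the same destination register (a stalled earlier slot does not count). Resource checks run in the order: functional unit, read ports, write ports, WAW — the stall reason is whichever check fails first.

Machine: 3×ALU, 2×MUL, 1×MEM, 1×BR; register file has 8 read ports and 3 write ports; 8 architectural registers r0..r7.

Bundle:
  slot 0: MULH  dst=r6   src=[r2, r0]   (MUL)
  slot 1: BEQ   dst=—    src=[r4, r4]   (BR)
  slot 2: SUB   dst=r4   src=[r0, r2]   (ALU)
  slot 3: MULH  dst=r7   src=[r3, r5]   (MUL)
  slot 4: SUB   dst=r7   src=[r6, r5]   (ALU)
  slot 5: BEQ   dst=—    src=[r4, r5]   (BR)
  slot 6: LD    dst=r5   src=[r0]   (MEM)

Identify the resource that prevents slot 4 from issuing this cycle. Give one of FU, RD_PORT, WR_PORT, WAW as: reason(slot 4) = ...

(0) want 1×MUL +2rd +1wr — yes → AL3|MU1|ME1|BR1|rd6|wr2
(1) want 1×BR +1rd +0wr — yes → AL3|MU1|ME1|BR0|rd5|wr2
(2) want 1×ALU +2rd +1wr — yes → AL2|MU1|ME1|BR0|rd3|wr1
(3) want 1×MUL +2rd +1wr — yes → AL2|MU0|ME1|BR0|rd1|wr0
(4) want 1×ALU +2rd +1wr — RD_PORT → AL2|MU0|ME1|BR0|rd1|wr0
(5) want 1×BR +2rd +0wr — FU → AL2|MU0|ME1|BR0|rd1|wr0
(6) want 1×MEM +1rd +1wr — WR_PORT → AL2|MU0|ME1|BR0|rd1|wr0

reason(slot 4) = RD_PORT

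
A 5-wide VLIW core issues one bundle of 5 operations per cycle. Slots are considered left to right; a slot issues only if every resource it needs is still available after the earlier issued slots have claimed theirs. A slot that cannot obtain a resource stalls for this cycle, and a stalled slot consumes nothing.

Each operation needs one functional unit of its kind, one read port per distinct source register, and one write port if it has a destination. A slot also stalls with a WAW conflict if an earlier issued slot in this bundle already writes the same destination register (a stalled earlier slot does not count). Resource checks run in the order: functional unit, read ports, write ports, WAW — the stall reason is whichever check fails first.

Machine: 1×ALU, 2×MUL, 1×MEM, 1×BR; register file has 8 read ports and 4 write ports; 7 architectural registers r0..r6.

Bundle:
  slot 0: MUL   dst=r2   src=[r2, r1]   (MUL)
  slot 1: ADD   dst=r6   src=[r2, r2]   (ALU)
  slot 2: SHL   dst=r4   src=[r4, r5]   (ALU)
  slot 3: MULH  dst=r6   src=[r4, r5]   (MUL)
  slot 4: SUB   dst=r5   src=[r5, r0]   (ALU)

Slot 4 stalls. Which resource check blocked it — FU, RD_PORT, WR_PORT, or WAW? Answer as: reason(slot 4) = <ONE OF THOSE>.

reason(slot 4) = FU

slot 0 (MUL): ISSUE — free A1,Mu1,Ld1,B1 rp6 wp3
slot 1 (ALU): ISSUE — free A0,Mu1,Ld1,B1 rp5 wp2
slot 2 (ALU): stall FU — free A0,Mu1,Ld1,B1 rp5 wp2
slot 3 (MUL): stall WAW — free A0,Mu1,Ld1,B1 rp5 wp2
slot 4 (ALU): stall FU — free A0,Mu1,Ld1,B1 rp5 wp2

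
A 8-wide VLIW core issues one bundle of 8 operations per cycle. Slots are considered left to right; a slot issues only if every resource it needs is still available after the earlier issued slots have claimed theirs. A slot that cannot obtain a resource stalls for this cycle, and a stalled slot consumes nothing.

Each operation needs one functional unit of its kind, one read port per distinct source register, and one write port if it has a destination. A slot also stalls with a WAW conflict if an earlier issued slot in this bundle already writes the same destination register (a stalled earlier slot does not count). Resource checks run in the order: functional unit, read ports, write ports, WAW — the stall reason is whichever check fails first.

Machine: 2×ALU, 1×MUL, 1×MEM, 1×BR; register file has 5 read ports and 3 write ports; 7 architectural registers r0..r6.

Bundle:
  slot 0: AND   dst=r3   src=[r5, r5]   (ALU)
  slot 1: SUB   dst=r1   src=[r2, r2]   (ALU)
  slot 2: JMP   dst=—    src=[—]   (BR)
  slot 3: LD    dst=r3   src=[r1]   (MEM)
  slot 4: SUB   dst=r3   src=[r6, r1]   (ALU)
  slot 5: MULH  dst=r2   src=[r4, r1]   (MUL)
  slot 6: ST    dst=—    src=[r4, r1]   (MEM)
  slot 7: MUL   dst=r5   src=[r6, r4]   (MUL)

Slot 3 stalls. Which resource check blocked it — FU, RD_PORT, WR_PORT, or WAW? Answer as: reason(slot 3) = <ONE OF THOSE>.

(0) want 1×ALU +1rd +1wr — yes → AL1|MU1|ME1|BR1|rd4|wr2
(1) want 1×ALU +1rd +1wr — yes → AL0|MU1|ME1|BR1|rd3|wr1
(2) want 1×BR +0rd +0wr — yes → AL0|MU1|ME1|BR0|rd3|wr1
(3) want 1×MEM +1rd +1wr — WAW → AL0|MU1|ME1|BR0|rd3|wr1
(4) want 1×ALU +2rd +1wr — FU → AL0|MU1|ME1|BR0|rd3|wr1
(5) want 1×MUL +2rd +1wr — yes → AL0|MU0|ME1|BR0|rd1|wr0
(6) want 1×MEM +2rd +0wr — RD_PORT → AL0|MU0|ME1|BR0|rd1|wr0
(7) want 1×MUL +2rd +1wr — FU → AL0|MU0|ME1|BR0|rd1|wr0

reason(slot 3) = WAW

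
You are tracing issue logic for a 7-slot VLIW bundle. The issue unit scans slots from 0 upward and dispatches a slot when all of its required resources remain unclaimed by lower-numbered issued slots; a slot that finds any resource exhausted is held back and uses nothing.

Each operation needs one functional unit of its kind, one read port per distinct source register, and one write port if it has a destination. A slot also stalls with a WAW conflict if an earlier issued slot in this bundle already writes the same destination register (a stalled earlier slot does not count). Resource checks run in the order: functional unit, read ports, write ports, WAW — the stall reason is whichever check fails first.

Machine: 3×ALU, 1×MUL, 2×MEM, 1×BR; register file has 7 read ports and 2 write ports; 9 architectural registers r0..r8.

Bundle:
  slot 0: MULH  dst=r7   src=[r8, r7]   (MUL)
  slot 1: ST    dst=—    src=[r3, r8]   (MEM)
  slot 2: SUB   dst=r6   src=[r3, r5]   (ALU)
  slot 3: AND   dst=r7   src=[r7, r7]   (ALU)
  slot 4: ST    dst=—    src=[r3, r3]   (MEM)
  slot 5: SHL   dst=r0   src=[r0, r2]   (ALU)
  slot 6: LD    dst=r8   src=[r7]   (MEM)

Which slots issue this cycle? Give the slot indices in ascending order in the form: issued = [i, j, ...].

issued = [0, 1, 2, 4]

(0) want 1×MUL +2rd +1wr — yes → AL3|MU0|ME2|BR1|rd5|wr1
(1) want 1×MEM +2rd +0wr — yes → AL3|MU0|ME1|BR1|rd3|wr1
(2) want 1×ALU +2rd +1wr — yes → AL2|MU0|ME1|BR1|rd1|wr0
(3) want 1×ALU +1rd +1wr — WR_PORT → AL2|MU0|ME1|BR1|rd1|wr0
(4) want 1×MEM +1rd +0wr — yes → AL2|MU0|ME0|BR1|rd0|wr0
(5) want 1×ALU +2rd +1wr — RD_PORT → AL2|MU0|ME0|BR1|rd0|wr0
(6) want 1×MEM +1rd +1wr — FU → AL2|MU0|ME0|BR1|rd0|wr0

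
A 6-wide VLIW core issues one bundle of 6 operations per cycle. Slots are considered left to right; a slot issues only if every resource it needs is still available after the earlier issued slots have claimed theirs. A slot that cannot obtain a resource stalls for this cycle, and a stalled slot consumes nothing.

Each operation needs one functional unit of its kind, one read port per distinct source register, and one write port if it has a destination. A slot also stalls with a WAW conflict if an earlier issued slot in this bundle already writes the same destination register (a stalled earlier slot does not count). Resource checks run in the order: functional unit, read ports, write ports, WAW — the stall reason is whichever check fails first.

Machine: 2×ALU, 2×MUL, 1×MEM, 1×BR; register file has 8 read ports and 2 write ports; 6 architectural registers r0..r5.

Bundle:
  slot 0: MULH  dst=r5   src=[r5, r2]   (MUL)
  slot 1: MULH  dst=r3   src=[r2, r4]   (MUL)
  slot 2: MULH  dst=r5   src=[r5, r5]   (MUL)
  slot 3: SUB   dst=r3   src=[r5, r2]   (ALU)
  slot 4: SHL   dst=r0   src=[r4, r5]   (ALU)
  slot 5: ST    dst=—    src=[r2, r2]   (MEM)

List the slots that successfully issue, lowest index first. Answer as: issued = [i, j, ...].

issued = [0, 1, 5]

  0. MUL→r5 ⇒ go  {2A/1Mu/1Ld/1B | 6r 1w}
  1. MUL→r3 ⇒ go  {2A/0Mu/1Ld/1B | 4r 0w}
  2. MUL→r5 ⇒ no(FU)  {2A/0Mu/1Ld/1B | 4r 0w}
  3. ALU→r3 ⇒ no(WR_PORT)  {2A/0Mu/1Ld/1B | 4r 0w}
  4. ALU→r0 ⇒ no(WR_PORT)  {2A/0Mu/1Ld/1B | 4r 0w}
  5. MEM ⇒ go  {2A/0Mu/0Ld/1B | 3r 0w}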